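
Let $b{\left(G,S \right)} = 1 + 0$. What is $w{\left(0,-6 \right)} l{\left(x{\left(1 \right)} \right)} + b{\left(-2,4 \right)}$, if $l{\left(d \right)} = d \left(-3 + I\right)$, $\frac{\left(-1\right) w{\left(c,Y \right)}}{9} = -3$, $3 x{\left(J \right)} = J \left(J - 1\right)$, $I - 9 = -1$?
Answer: $1$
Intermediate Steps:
$I = 8$ ($I = 9 - 1 = 8$)
$x{\left(J \right)} = \frac{J \left(-1 + J\right)}{3}$ ($x{\left(J \right)} = \frac{J \left(J - 1\right)}{3} = \frac{J \left(-1 + J\right)}{3}$)
$b{\left(G,S \right)} = 1$
$w{\left(c,Y \right)} = 27$ ($w{\left(c,Y \right)} = \left(-9\right) \left(-3\right) = 27$)
$l{\left(d \right)} = 5 d$ ($l{\left(d \right)} = d \left(-3 + 8\right) = d 5 = 5 d$)
$w{\left(0,-6 \right)} l{\left(x{\left(1 \right)} \right)} + b{\left(-2,4 \right)} = 27 \cdot 5 \cdot \frac{1}{3} \cdot 1 \left(-1 + 1\right) + 1 = 27 \cdot 5 \cdot \frac{1}{3} \cdot 1 \cdot 0 + 1 = 27 \cdot 5 \cdot 0 + 1 = 27 \cdot 0 + 1 = 0 + 1 = 1$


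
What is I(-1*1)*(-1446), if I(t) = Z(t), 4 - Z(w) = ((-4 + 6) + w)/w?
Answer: -7230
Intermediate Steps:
Z(w) = 4 - (2 + w)/w (Z(w) = 4 - ((-4 + 6) + w)/w = 4 - (2 + w)/w)
I(t) = 3 - 2/t
I(-1*1)*(-1446) = (3 - 2/((-1*1)))*(-1446) = (3 - 2/(-1))*(-1446) = (3 - 2*(-1))*(-1446) = (3 + 2)*(-1446) = 5*(-1446) = -7230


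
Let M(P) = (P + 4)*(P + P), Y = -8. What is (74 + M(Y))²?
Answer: 19044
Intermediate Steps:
M(P) = 2*P*(4 + P) (M(P) = (4 + P)*(2*P) = 2*P*(4 + P))
(74 + M(Y))² = (74 + 2*(-8)*(4 - 8))² = (74 + 2*(-8)*(-4))² = (74 + 64)² = 138² = 19044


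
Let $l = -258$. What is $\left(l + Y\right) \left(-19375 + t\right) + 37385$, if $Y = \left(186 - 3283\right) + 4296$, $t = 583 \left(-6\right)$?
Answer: $-21486108$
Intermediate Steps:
$t = -3498$
$Y = 1199$ ($Y = -3097 + 4296 = 1199$)
$\left(l + Y\right) \left(-19375 + t\right) + 37385 = \left(-258 + 1199\right) \left(-19375 - 3498\right) + 37385 = 941 \left(-22873\right) + 37385 = -21523493 + 37385 = -21486108$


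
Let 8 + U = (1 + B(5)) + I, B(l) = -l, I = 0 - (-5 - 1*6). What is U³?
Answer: -1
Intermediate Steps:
I = 11 (I = 0 - (-5 - 6) = 0 - 1*(-11) = 0 + 11 = 11)
U = -1 (U = -8 + ((1 - 1*5) + 11) = -8 + ((1 - 5) + 11) = -8 + (-4 + 11) = -8 + 7 = -1)
U³ = (-1)³ = -1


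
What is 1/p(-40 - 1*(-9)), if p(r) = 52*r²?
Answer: 1/49972 ≈ 2.0011e-5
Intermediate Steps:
1/p(-40 - 1*(-9)) = 1/(52*(-40 - 1*(-9))²) = 1/(52*(-40 + 9)²) = 1/(52*(-31)²) = 1/(52*961) = 1/49972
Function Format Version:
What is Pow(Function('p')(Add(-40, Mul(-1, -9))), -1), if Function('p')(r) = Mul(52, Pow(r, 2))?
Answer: Rational(1, 49972) ≈ 2.0011e-5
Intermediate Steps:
Pow(Function('p')(Add(-40, Mul(-1, -9))), -1) = Pow(Mul(52, Pow(Add(-40, Mul(-1, -9)), 2)), -1) = Pow(Mul(52, Pow(Add(-40, 9), 2)), -1) = Pow(Mul(52, Pow(-31, 2)), -1) = Pow(Mul(52, 961), -1) = Pow(49972, -1) = Rational(1, 49972)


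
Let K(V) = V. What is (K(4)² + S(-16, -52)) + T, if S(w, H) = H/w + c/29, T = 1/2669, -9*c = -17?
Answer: 53821429/2786436 ≈ 19.316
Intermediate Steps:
c = 17/9 (c = -⅑*(-17) = 17/9 ≈ 1.8889)
T = 1/2669 ≈ 0.00037467
S(w, H) = 17/261 + H/w (S(w, H) = H/w + (17/9)/29 = H/w + (17/9)*(1/29) = H/w + 17/261 = 17/261 + H/w)
(K(4)² + S(-16, -52)) + T = (4² + (17/261 - 52/(-16))) + 1/2669 = (16 + (17/261 - 52*(-1/16))) + 1/2669 = (16 + (17/261 + 13/4)) + 1/2669 = (16 + 3461/1044) + 1/2669 = 20165/1044 + 1/2669 = 53821429/2786436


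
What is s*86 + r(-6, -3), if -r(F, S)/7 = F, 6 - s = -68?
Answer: 6406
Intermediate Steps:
s = 74 (s = 6 - 1*(-68) = 6 + 68 = 74)
r(F, S) = -7*F
s*86 + r(-6, -3) = 74*86 - 7*(-6) = 6364 + 42 = 6406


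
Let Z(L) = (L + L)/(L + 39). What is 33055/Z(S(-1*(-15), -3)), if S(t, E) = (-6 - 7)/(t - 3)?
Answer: -1156925/2 ≈ -5.7846e+5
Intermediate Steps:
S(t, E) = -13/(-3 + t)
Z(L) = 2*L/(39 + L) (Z(L) = (2*L)/(39 + L) = 2*L/(39 + L))
33055/Z(S(-1*(-15), -3)) = 33055/((2*(-13/(-3 - 1*(-15)))/(39 - 13/(-3 - 1*(-15))))) = 33055/((2*(-13/(-3 + 15))/(39 - 13/(-3 + 15)))) = 33055/((2*(-13/12)/(39 - 13/12))) = 33055/((2*(-13/12)/(455/12))) = 33055/((2*(-13/12)*(12/455))) = 33055/(-2/35) = 33055*(-35/2) = -1156925/2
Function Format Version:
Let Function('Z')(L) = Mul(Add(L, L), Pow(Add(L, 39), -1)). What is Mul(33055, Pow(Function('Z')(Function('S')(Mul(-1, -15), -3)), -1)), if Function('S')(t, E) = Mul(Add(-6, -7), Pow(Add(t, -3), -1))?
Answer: Rational(-1156925, 2) ≈ -5.7846e+5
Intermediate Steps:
Function('S')(t, E) = Mul(-13, Pow(Add(-3, t), -1))
Function('Z')(L) = Mul(2, L, Pow(Add(39, L), -1)) (Function('Z')(L) = Mul(Mul(2, L), Pow(Add(39, L), -1)) = Mul(2, L, Pow(Add(39, L), -1)))
Mul(33055, Pow(Function('Z')(Function('S')(Mul(-1, -15), -3)), -1)) = Mul(33055, Pow(Mul(2, Mul(-13, Pow(Add(-3, Mul(-1, -15)), -1)), Pow(Add(39, Mul(-13, Pow(Add(-3, Mul(-1, -15)), -1))), -1)), -1)) = Mul(33055, Pow(Mul(2, Mul(-13, Pow(Add(-3, 15), -1)), Pow(Add(39, Mul(-13, Pow(Add(-3, 15), -1))), -1)), -1)) = Mul(33055, Pow(Mul(2, Mul(-13, Pow(12, -1)), Pow(Add(39, Mul(-13, Pow(12, -1))), -1)), -1)) = Mul(33055, Pow(Mul(2, Mul(-13, Rational(1, 12)), Pow(Add(39, Mul(-13, Rational(1, 12))), -1)), -1)) = Mul(33055, Pow(Mul(2, Rational(-13, 12), Pow(Add(39, Rational(-13, 12)), -1)), -1)) = Mul(33055, Pow(Mul(2, Rational(-13, 12), Pow(Rational(455, 12), -1)), -1)) = Mul(33055, Pow(Mul(2, Rational(-13, 12), Rational(12, 455)), -1)) = Mul(33055, Pow(Rational(-2, 35), -1)) = Mul(33055, Rational(-35, 2)) = Rational(-1156925, 2)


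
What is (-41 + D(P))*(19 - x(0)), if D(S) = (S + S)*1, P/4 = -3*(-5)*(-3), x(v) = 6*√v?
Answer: -7619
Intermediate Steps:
P = -180 (P = 4*(-3*(-5)*(-3)) = 4*(15*(-3)) = 4*(-45) = -180)
D(S) = 2*S (D(S) = (2*S)*1 = 2*S)
(-41 + D(P))*(19 - x(0)) = (-41 + 2*(-180))*(19 - 6*√0) = (-41 - 360)*(19 - 6*0) = -401*(19 - 1*0) = -401*(19 + 0) = -401*19 = -7619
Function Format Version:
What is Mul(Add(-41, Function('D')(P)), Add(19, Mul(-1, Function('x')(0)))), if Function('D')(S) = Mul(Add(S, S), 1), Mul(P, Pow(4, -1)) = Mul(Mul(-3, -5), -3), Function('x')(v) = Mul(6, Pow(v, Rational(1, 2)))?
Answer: -7619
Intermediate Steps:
P = -180 (P = Mul(4, Mul(Mul(-3, -5), -3)) = Mul(4, Mul(15, -3)) = Mul(4, -45) = -180)
Function('D')(S) = Mul(2, S) (Function('D')(S) = Mul(Mul(2, S), 1) = Mul(2, S))
Mul(Add(-41, Function('D')(P)), Add(19, Mul(-1, Function('x')(0)))) = Mul(Add(-41, Mul(2, -180)), Add(19, Mul(-1, Mul(6, Pow(0, Rational(1, 2)))))) = Mul(Add(-41, -360), Add(19, Mul(-1, Mul(6, 0)))) = Mul(-401, Add(19, Mul(-1, 0))) = Mul(-401, Add(19, 0)) = Mul(-401, 19) = -7619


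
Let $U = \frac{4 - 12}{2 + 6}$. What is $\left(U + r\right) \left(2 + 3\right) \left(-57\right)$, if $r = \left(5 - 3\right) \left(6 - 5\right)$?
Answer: $-285$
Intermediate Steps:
$r = 2$ ($r = 2 \cdot 1 = 2$)
$U = -1$ ($U = \frac{4 - 12}{8} = \left(-8\right) \frac{1}{8} = -1$)
$\left(U + r\right) \left(2 + 3\right) \left(-57\right) = \left(-1 + 2\right) \left(2 + 3\right) \left(-57\right) = 1 \cdot 5 \left(-57\right) = 5 \left(-57\right) = -285$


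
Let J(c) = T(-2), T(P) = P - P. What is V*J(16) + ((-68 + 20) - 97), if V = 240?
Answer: -145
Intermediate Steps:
T(P) = 0
J(c) = 0
V*J(16) + ((-68 + 20) - 97) = 240*0 + ((-68 + 20) - 97) = 0 + (-48 - 97) = 0 - 145 = -145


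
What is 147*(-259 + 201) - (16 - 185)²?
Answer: -37087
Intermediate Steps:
147*(-259 + 201) - (16 - 185)² = 147*(-58) - 1*(-169)² = -8526 - 1*28561 = -8526 - 28561 = -37087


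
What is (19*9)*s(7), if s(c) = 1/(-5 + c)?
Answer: 171/2 ≈ 85.500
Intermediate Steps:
(19*9)*s(7) = (19*9)/(-5 + 7) = 171/2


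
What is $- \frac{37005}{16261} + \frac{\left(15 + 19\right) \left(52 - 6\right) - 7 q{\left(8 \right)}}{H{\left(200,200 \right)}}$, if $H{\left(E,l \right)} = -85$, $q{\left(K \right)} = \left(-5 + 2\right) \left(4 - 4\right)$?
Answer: $- \frac{1681037}{81305} \approx -20.676$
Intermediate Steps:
$q{\left(K \right)} = 0$ ($q{\left(K \right)} = \left(-3\right) 0 = 0$)
$- \frac{37005}{16261} + \frac{\left(15 + 19\right) \left(52 - 6\right) - 7 q{\left(8 \right)}}{H{\left(200,200 \right)}} = - \frac{37005}{16261} + \frac{\left(15 + 19\right) \left(52 - 6\right) - 0}{-85} = \left(-37005\right) \frac{1}{16261} + \left(34 \cdot 46 + 0\right) \left(- \frac{1}{85}\right) = - \frac{37005}{16261} + \left(1564 + 0\right) \left(- \frac{1}{85}\right) = - \frac{37005}{16261} + 1564 \left(- \frac{1}{85}\right) = - \frac{37005}{16261} - \frac{92}{5} = - \frac{1681037}{81305}$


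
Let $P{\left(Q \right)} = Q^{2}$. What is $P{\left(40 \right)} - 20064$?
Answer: $-18464$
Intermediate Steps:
$P{\left(40 \right)} - 20064 = 40^{2} - 20064 = 1600 - 20064 = -18464$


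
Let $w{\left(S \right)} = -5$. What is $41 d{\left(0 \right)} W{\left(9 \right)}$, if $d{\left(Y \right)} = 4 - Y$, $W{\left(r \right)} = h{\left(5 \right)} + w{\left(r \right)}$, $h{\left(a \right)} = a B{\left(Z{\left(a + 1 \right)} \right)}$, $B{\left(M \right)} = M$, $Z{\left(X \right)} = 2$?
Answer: $820$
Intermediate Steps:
$h{\left(a \right)} = 2 a$ ($h{\left(a \right)} = a 2 = 2 a$)
$W{\left(r \right)} = 5$ ($W{\left(r \right)} = 2 \cdot 5 - 5 = 10 - 5 = 5$)
$41 d{\left(0 \right)} W{\left(9 \right)} = 41 \left(4 - 0\right) 5 = 41 \left(4 + 0\right) 5 = 41 \cdot 4 \cdot 5 = 164 \cdot 5 = 820$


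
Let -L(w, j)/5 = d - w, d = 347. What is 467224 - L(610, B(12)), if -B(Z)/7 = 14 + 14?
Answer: 465909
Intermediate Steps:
B(Z) = -196 (B(Z) = -7*(14 + 14) = -7*28 = -196)
L(w, j) = -1735 + 5*w (L(w, j) = -5*(347 - w) = -1735 + 5*w)
467224 - L(610, B(12)) = 467224 - (-1735 + 5*610) = 467224 - (-1735 + 3050) = 467224 - 1*1315 = 467224 - 1315 = 465909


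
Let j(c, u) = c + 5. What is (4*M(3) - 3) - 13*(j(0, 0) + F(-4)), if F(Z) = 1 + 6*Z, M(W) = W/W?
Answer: 235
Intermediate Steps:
M(W) = 1
j(c, u) = 5 + c
(4*M(3) - 3) - 13*(j(0, 0) + F(-4)) = (4*1 - 3) - 13*((5 + 0) + (1 + 6*(-4))) = (4 - 3) - 13*(5 + (1 - 24)) = 1 - 13*(5 - 23) = 1 - 13*(-18) = 1 + 234 = 235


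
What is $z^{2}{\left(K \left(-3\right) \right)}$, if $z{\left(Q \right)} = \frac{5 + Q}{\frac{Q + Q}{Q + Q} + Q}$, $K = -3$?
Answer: $\frac{49}{25} \approx 1.96$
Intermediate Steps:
$z{\left(Q \right)} = \frac{5 + Q}{1 + Q}$ ($z{\left(Q \right)} = \frac{5 + Q}{\frac{2 Q}{2 Q} + Q} = \frac{5 + Q}{2 Q \frac{1}{2 Q} + Q} = \frac{5 + Q}{1 + Q}$)
$z^{2}{\left(K \left(-3\right) \right)} = \left(\frac{5 - -9}{1 - -9}\right)^{2} = \left(\frac{5 + 9}{1 + 9}\right)^{2} = \left(\frac{1}{10} \cdot 14\right)^{2} = \left(\frac{7}{5}\right)^{2} = \frac{49}{25}$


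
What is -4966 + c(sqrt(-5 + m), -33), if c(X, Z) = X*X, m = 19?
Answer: -4952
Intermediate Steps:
c(X, Z) = X**2
-4966 + c(sqrt(-5 + m), -33) = -4966 + (sqrt(-5 + 19))**2 = -4966 + (sqrt(14))**2 = -4966 + 14 = -4952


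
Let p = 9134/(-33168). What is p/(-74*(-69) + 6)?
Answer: -4567/84777408 ≈ -5.3870e-5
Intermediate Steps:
p = -4567/16584 (p = 9134*(-1/33168) = -4567/16584 ≈ -0.27539)
p/(-74*(-69) + 6) = -4567/(16584*(-74*(-69) + 6)) = -4567/(16584*(5106 + 6)) = -4567/16584/5112 = -4567/16584*1/5112 = -4567/84777408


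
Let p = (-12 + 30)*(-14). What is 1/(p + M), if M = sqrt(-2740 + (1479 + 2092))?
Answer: -84/20891 - sqrt(831)/62673 ≈ -0.0044808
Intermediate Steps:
p = -252 (p = 18*(-14) = -252)
M = sqrt(831) (M = sqrt(-2740 + 3571) = sqrt(831) ≈ 28.827)
1/(p + M) = 1/(-252 + sqrt(831))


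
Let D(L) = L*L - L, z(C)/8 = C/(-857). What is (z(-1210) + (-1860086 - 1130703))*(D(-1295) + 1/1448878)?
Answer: -6232632850862535261773/1241688446 ≈ -5.0195e+12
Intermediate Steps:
z(C) = -8*C/857 (z(C) = 8*(C/(-857)) = 8*(C*(-1/857)) = 8*(-C/857) = -8*C/857)
D(L) = L**2 - L
(z(-1210) + (-1860086 - 1130703))*(D(-1295) + 1/1448878) = (-8/857*(-1210) + (-1860086 - 1130703))*(-1295*(-1 - 1295) + 1/1448878) = (9680/857 - 2990789)*(-1295*(-1296) + 1/1448878) = -2563096493*(1678320 + 1/1448878)/857 = -2563096493/857*2431680924961/1448878 = -6232632850862535261773/1241688446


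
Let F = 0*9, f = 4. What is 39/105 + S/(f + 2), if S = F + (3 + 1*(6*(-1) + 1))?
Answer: 4/105 ≈ 0.038095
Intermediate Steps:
F = 0
S = -2 (S = 0 + (3 + 1*(6*(-1) + 1)) = 0 + (3 + 1*(-6 + 1)) = 0 + (3 + 1*(-5)) = 0 + (3 - 5) = 0 - 2 = -2)
39/105 + S/(f + 2) = 39/105 - 2/(4 + 2) = 39*(1/105) - 2/6 = 13/35 - 2*1/6 = 13/35 - 1/3 = 4/105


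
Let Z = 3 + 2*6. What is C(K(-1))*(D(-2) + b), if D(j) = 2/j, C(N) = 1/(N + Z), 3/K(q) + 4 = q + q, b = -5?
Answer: -12/29 ≈ -0.41379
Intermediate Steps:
Z = 15 (Z = 3 + 12 = 15)
K(q) = 3/(-4 + 2*q) (K(q) = 3/(-4 + (q + q)) = 3/(-4 + 2*q))
C(N) = 1/(15 + N) (C(N) = 1/(N + 15) = 1/(15 + N))
C(K(-1))*(D(-2) + b) = (2/(-2) - 5)/(15 + 3/(2*(-2 - 1))) = (2*(-1/2) - 5)/(15 + (3/2)/(-3)) = (-1 - 5)/(15 + (3/2)*(-1/3)) = -6/(15 - 1/2) = -6/(29/2) = (2/29)*(-6) = -12/29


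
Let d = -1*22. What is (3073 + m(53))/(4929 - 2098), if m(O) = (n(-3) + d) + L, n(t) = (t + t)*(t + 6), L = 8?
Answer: 3041/2831 ≈ 1.0742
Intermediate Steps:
n(t) = 2*t*(6 + t) (n(t) = (2*t)*(6 + t) = 2*t*(6 + t))
d = -22
m(O) = -32 (m(O) = (2*(-3)*(6 - 3) - 22) + 8 = (2*(-3)*3 - 22) + 8 = (-18 - 22) + 8 = -40 + 8 = -32)
(3073 + m(53))/(4929 - 2098) = (3073 - 32)/(4929 - 2098) = 3041/2831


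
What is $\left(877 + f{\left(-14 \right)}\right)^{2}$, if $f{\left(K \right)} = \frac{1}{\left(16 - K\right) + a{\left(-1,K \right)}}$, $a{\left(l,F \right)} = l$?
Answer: $\frac{646888356}{841} \approx 7.6919 \cdot 10^{5}$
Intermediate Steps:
$f{\left(K \right)} = \frac{1}{15 - K}$ ($f{\left(K \right)} = \frac{1}{\left(16 - K\right) - 1} = \frac{1}{15 - K}$)
$\left(877 + f{\left(-14 \right)}\right)^{2} = \left(877 - \frac{1}{-15 - 14}\right)^{2} = \left(877 - \frac{1}{-29}\right)^{2} = \left(877 - - \frac{1}{29}\right)^{2} = \left(877 + \frac{1}{29}\right)^{2} = \left(\frac{25434}{29}\right)^{2} = \frac{646888356}{841}$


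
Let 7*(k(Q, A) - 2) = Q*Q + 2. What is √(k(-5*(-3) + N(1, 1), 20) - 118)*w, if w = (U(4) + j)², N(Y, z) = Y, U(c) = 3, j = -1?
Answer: 4*I*√3878/7 ≈ 35.585*I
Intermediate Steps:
w = 4 (w = (3 - 1)² = 2² = 4)
k(Q, A) = 16/7 + Q²/7 (k(Q, A) = 2 + (Q*Q + 2)/7 = 2 + (Q² + 2)/7 = 2 + (2 + Q²)/7 = 2 + (2/7 + Q²/7) = 16/7 + Q²/7)
√(k(-5*(-3) + N(1, 1), 20) - 118)*w = √((16/7 + (-5*(-3) + 1)²/7) - 118)*4 = √((16/7 + (15 + 1)²/7) - 118)*4 = √((16/7 + (⅐)*16²) - 118)*4 = √((16/7 + (⅐)*256) - 118)*4 = √((16/7 + 256/7) - 118)*4 = √(272/7 - 118)*4 = √(-554/7)*4 = (I*√3878/7)*4 = 4*I*√3878/7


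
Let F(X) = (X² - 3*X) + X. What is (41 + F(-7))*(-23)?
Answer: -2392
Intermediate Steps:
F(X) = X² - 2*X
(41 + F(-7))*(-23) = (41 - 7*(-2 - 7))*(-23) = (41 - 7*(-9))*(-23) = (41 + 63)*(-23) = 104*(-23) = -2392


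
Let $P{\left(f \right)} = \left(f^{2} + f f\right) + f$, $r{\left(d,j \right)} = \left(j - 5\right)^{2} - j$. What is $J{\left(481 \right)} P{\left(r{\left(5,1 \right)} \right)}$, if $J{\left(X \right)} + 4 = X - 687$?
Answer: $-97650$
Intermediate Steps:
$J{\left(X \right)} = -691 + X$ ($J{\left(X \right)} = -4 + \left(X - 687\right) = -4 + \left(-687 + X\right) = -691 + X$)
$r{\left(d,j \right)} = \left(-5 + j\right)^{2} - j$
$P{\left(f \right)} = f + 2 f^{2}$ ($P{\left(f \right)} = \left(f^{2} + f^{2}\right) + f = 2 f^{2} + f = f + 2 f^{2}$)
$J{\left(481 \right)} P{\left(r{\left(5,1 \right)} \right)} = \left(-691 + 481\right) \left(\left(-5 + 1\right)^{2} - 1\right) \left(1 + 2 \left(\left(-5 + 1\right)^{2} - 1\right)\right) = - 210 \left(\left(-4\right)^{2} - 1\right) \left(1 + 2 \left(\left(-4\right)^{2} - 1\right)\right) = - 210 \left(16 - 1\right) \left(1 + 2 \left(16 - 1\right)\right) = - 210 \cdot 15 \left(1 + 2 \cdot 15\right) = - 210 \cdot 15 \left(1 + 30\right) = - 210 \cdot 15 \cdot 31 = \left(-210\right) 465 = -97650$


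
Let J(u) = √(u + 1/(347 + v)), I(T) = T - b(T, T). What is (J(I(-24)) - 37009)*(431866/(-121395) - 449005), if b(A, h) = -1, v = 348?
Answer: 2017264138661569/121395 - 218029575364*I*√77145/28123175 ≈ 1.6617e+10 - 2.1533e+6*I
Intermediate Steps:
I(T) = 1 + T (I(T) = T - 1*(-1) = T + 1 = 1 + T)
J(u) = √(1/695 + u) (J(u) = √(u + 1/(347 + 348)) = √(u + 1/695) = √(1/695 + u))
(J(I(-24)) - 37009)*(431866/(-121395) - 449005) = (√(695 + 483025*(1 - 24))/695 - 37009)*(431866/(-121395) - 449005) = (√(695 + 483025*(-23))/695 - 37009)*(431866*(-1/121395) - 449005) = (√(695 - 11109575)/695 - 37009)*(-431866/121395 - 449005) = (√(-11108880)/695 - 37009)*(-54507393841/121395) = ((12*I*√77145)/695 - 37009)*(-54507393841/121395) = (12*I*√77145/695 - 37009)*(-54507393841/121395) = (-37009 + 12*I*√77145/695)*(-54507393841/121395) = 2017264138661569/121395 - 218029575364*I*√77145/28123175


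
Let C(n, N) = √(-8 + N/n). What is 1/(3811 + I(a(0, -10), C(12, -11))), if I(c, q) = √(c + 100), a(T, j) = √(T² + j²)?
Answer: 3811/14523611 - √110/14523611 ≈ 0.00026168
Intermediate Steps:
I(c, q) = √(100 + c)
1/(3811 + I(a(0, -10), C(12, -11))) = 1/(3811 + √(100 + √(0² + (-10)²))) = 1/(3811 + √(100 + √(0 + 100))) = 1/(3811 + √(100 + √100)) = 1/(3811 + √(100 + 10)) = 1/(3811 + √110)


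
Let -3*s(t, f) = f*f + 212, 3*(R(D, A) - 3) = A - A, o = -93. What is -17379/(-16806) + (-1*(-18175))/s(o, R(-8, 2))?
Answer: -304168797/1238042 ≈ -245.69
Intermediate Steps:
R(D, A) = 3 (R(D, A) = 3 + (A - A)/3 = 3 + (1/3)*0 = 3 + 0 = 3)
s(t, f) = -212/3 - f**2/3 (s(t, f) = -(f*f + 212)/3 = -(f**2 + 212)/3 = -(212 + f**2)/3 = -212/3 - f**2/3)
-17379/(-16806) + (-1*(-18175))/s(o, R(-8, 2)) = -17379/(-16806) + (-1*(-18175))/(-212/3 - 1/3*3**2) = -17379*(-1/16806) + 18175/(-212/3 - 1/3*9) = 5793/5602 + 18175/(-212/3 - 3) = 5793/5602 + 18175/(-221/3) = 5793/5602 + 18175*(-3/221) = 5793/5602 - 54525/221 = -304168797/1238042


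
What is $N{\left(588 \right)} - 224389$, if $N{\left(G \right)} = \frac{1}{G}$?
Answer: $- \frac{131940731}{588} \approx -2.2439 \cdot 10^{5}$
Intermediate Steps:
$N{\left(588 \right)} - 224389 = \frac{1}{588} - 224389 = - \frac{131940731}{588}$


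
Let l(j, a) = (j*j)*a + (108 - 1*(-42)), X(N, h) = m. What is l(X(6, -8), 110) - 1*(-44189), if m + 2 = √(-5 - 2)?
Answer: 44009 - 440*I*√7 ≈ 44009.0 - 1164.1*I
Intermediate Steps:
m = -2 + I*√7 (m = -2 + √(-5 - 2) = -2 + √(-7) = -2 + I*√7 ≈ -2.0 + 2.6458*I)
X(N, h) = -2 + I*√7
l(j, a) = 150 + a*j² (l(j, a) = j²*a + (108 + 42) = a*j² + 150 = 150 + a*j²)
l(X(6, -8), 110) - 1*(-44189) = (150 + 110*(-2 + I*√7)²) - 1*(-44189) = (150 + 110*(-2 + I*√7)²) + 44189 = 44339 + 110*(-2 + I*√7)²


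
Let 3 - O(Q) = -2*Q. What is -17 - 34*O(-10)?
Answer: 561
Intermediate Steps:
O(Q) = 3 + 2*Q (O(Q) = 3 - (-2)*Q = 3 + 2*Q)
-17 - 34*O(-10) = -17 - 34*(3 + 2*(-10)) = -17 - 34*(3 - 20) = -17 - 34*(-17) = -17 + 578 = 561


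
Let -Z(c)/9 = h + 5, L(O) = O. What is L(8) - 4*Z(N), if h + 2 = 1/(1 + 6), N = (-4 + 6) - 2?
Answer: 848/7 ≈ 121.14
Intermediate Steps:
N = 0 (N = 2 - 2 = 0)
h = -13/7 (h = -2 + 1/(1 + 6) = -2 + 1/7 = -13/7 ≈ -1.8571)
Z(c) = -198/7 (Z(c) = -9*(-13/7 + 5) = -9*22/7 = -198/7)
L(8) - 4*Z(N) = 8 - 4*(-198/7) = 8 + 792/7 = 848/7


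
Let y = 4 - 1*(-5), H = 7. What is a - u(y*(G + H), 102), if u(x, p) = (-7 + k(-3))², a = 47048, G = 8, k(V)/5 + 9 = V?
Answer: 42559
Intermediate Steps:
k(V) = -45 + 5*V
y = 9 (y = 4 + 5 = 9)
u(x, p) = 4489 (u(x, p) = (-7 + (-45 + 5*(-3)))² = (-7 + (-45 - 15))² = (-7 - 60)² = (-67)² = 4489)
a - u(y*(G + H), 102) = 47048 - 1*4489 = 47048 - 4489 = 42559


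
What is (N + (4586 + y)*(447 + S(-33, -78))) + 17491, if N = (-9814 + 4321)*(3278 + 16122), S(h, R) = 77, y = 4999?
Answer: -101524169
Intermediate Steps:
N = -106564200 (N = -5493*19400 = -106564200)
(N + (4586 + y)*(447 + S(-33, -78))) + 17491 = (-106564200 + (4586 + 4999)*(447 + 77)) + 17491 = (-106564200 + 9585*524) + 17491 = (-106564200 + 5022540) + 17491 = -101541660 + 17491 = -101524169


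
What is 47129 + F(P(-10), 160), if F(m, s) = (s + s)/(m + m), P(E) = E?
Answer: 47113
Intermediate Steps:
F(m, s) = s/m (F(m, s) = (2*s)/((2*m)) = (2*s)*(1/(2*m)) = s/m)
47129 + F(P(-10), 160) = 47129 + 160/(-10) = 47129 + 160*(-1/10) = 47129 - 16 = 47113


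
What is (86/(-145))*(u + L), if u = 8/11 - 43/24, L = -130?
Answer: 1487843/19140 ≈ 77.735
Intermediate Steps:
u = -281/264 (u = 8*(1/11) - 43*1/24 = 8/11 - 43/24 = -281/264 ≈ -1.0644)
(86/(-145))*(u + L) = (86/(-145))*(-281/264 - 130) = (86*(-1/145))*(-34601/264) = -86/145*(-34601/264) = 1487843/19140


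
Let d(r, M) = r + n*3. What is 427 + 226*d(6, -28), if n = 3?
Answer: 3817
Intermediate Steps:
d(r, M) = 9 + r (d(r, M) = r + 3*3 = r + 9 = 9 + r)
427 + 226*d(6, -28) = 427 + 226*(9 + 6) = 427 + 226*15 = 427 + 3390 = 3817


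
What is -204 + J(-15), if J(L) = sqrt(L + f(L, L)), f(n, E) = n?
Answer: -204 + I*sqrt(30) ≈ -204.0 + 5.4772*I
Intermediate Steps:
J(L) = sqrt(2)*sqrt(L) (J(L) = sqrt(L + L) = sqrt(2*L) = sqrt(2)*sqrt(L))
-204 + J(-15) = -204 + sqrt(2)*sqrt(-15) = -204 + sqrt(2)*(I*sqrt(15)) = -204 + I*sqrt(30)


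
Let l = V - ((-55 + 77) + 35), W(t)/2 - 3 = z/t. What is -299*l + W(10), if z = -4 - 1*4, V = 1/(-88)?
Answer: 7502351/440 ≈ 17051.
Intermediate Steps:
V = -1/88 ≈ -0.011364
z = -8 (z = -4 - 4 = -8)
W(t) = 6 - 16/t (W(t) = 6 + 2*(-8/t) = 6 - 16/t)
l = -5017/88 (l = -1/88 - ((-55 + 77) + 35) = -1/88 - (22 + 35) = -1/88 - 1*57 = -1/88 - 57 = -5017/88 ≈ -57.011)
-299*l + W(10) = -299*(-5017/88) + (6 - 16/10) = 1500083/88 + (6 - 16*⅒) = 1500083/88 + (6 - 8/5) = 1500083/88 + 22/5 = 7502351/440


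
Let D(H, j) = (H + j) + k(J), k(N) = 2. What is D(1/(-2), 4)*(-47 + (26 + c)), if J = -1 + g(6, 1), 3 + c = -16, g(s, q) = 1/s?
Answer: -220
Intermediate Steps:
c = -19 (c = -3 - 16 = -19)
J = -5/6 (J = -1 + 1/6 = -5/6 ≈ -0.83333)
D(H, j) = 2 + H + j (D(H, j) = (H + j) + 2 = 2 + H + j)
D(1/(-2), 4)*(-47 + (26 + c)) = (2 + 1/(-2) + 4)*(-47 + (26 - 19)) = (2 - 1/2 + 4)*(-47 + 7) = (11/2)*(-40) = -220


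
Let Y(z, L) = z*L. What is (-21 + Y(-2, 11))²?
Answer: 1849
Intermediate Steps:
Y(z, L) = L*z
(-21 + Y(-2, 11))² = (-21 + 11*(-2))² = (-21 - 22)² = (-43)² = 1849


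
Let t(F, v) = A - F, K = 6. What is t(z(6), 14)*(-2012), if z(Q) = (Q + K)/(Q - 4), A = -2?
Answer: 16096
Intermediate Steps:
z(Q) = (6 + Q)/(-4 + Q) (z(Q) = (Q + 6)/(Q - 4) = (6 + Q)/(-4 + Q))
t(F, v) = -2 - F
t(z(6), 14)*(-2012) = (-2 - (6 + 6)/(-4 + 6))*(-2012) = (-2 - 12/2)*(-2012) = (-2 - 1*6)*(-2012) = (-2 - 6)*(-2012) = -8*(-2012) = 16096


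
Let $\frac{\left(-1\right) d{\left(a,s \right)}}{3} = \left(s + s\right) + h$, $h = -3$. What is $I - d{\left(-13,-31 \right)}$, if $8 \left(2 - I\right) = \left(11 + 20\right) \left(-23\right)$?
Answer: $- \frac{831}{8} \approx -103.88$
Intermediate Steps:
$d{\left(a,s \right)} = 9 - 6 s$ ($d{\left(a,s \right)} = - 3 \left(\left(s + s\right) - 3\right) = - 3 \left(2 s - 3\right) = - 3 \left(-3 + 2 s\right) = 9 - 6 s$)
$I = \frac{729}{8}$ ($I = 2 - \frac{\left(11 + 20\right) \left(-23\right)}{8} = 2 - \frac{31 \left(-23\right)}{8} = 2 - - \frac{713}{8} = 2 + \frac{713}{8} = \frac{729}{8} \approx 91.125$)
$I - d{\left(-13,-31 \right)} = \frac{729}{8} - \left(9 - -186\right) = \frac{729}{8} - \left(9 + 186\right) = \frac{729}{8} - 195 = - \frac{831}{8}$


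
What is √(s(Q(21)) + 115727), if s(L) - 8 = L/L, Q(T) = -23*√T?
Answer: 2*√28934 ≈ 340.20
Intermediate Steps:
s(L) = 9 (s(L) = 8 + L/L = 8 + 1 = 9)
√(s(Q(21)) + 115727) = √(9 + 115727) = √115736 = 2*√28934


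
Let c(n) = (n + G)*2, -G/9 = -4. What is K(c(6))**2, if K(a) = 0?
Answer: 0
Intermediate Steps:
G = 36 (G = -9*(-4) = 36)
c(n) = 72 + 2*n (c(n) = (n + 36)*2 = (36 + n)*2 = 72 + 2*n)
K(c(6))**2 = 0**2 = 0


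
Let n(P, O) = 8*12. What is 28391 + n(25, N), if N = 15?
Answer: 28487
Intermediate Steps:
n(P, O) = 96
28391 + n(25, N) = 28391 + 96 = 28487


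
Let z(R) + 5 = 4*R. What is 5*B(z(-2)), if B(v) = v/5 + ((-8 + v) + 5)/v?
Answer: -89/13 ≈ -6.8462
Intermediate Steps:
z(R) = -5 + 4*R
B(v) = v/5 + (-3 + v)/v (B(v) = v*(⅕) + (-3 + v)/v = v/5 + (-3 + v)/v)
5*B(z(-2)) = 5*(1 - 3/(-5 + 4*(-2)) + (-5 + 4*(-2))/5) = 5*(1 - 3/(-5 - 8) + (-5 - 8)/5) = 5*(1 - 3/(-13) + (⅕)*(-13)) = 5*(1 - 3*(-1/13) - 13/5) = 5*(1 + 3/13 - 13/5) = 5*(-89/65) = -89/13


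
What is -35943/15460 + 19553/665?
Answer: 55677457/2056180 ≈ 27.078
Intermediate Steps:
-35943/15460 + 19553/665 = 55677457/2056180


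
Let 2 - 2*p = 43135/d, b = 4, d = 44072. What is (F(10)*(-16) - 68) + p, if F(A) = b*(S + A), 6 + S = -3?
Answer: -11589999/88144 ≈ -131.49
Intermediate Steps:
S = -9 (S = -6 - 3 = -9)
F(A) = -36 + 4*A (F(A) = 4*(-9 + A) = -36 + 4*A)
p = 45009/88144 (p = 1 - 43135/(2*44072) = 1 - 1/2*43135/44072 = 1 - 43135/88144 = 45009/88144 ≈ 0.51063)
(F(10)*(-16) - 68) + p = ((-36 + 4*10)*(-16) - 68) + 45009/88144 = ((-36 + 40)*(-16) - 68) + 45009/88144 = (4*(-16) - 68) + 45009/88144 = (-64 - 68) + 45009/88144 = -132 + 45009/88144 = -11589999/88144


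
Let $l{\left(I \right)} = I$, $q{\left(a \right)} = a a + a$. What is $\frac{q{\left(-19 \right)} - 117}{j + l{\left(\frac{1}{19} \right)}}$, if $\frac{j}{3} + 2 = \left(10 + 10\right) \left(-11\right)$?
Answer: $- \frac{4275}{12653} \approx -0.33786$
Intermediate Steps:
$j = -666$ ($j = -6 + 3 \left(10 + 10\right) \left(-11\right) = -6 + 3 \cdot 20 \left(-11\right) = -6 + 3 \left(-220\right) = -6 - 660 = -666$)
$q{\left(a \right)} = a + a^{2}$ ($q{\left(a \right)} = a^{2} + a = a + a^{2}$)
$\frac{q{\left(-19 \right)} - 117}{j + l{\left(\frac{1}{19} \right)}} = \frac{- 19 \left(1 - 19\right) - 117}{-666 + \frac{1}{19}} = \frac{\left(-19\right) \left(-18\right) - 117}{-666 + \frac{1}{19}} = \frac{342 - 117}{- \frac{12653}{19}} = 225 \left(- \frac{19}{12653}\right) = - \frac{4275}{12653}$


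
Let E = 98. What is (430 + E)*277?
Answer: 146256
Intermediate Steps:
(430 + E)*277 = (430 + 98)*277 = 528*277 = 146256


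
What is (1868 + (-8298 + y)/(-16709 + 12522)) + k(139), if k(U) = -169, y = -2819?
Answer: 7124830/4187 ≈ 1701.7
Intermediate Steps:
(1868 + (-8298 + y)/(-16709 + 12522)) + k(139) = (1868 + (-8298 - 2819)/(-16709 + 12522)) - 169 = (1868 - 11117/(-4187)) - 169 = (1868 - 11117*(-1/4187)) - 169 = (1868 + 11117/4187) - 169 = 7832433/4187 - 169 = 7124830/4187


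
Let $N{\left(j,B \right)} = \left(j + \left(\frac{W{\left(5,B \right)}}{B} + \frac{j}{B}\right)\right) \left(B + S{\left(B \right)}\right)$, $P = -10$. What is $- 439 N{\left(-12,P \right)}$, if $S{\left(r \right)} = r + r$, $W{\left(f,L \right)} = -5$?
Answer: $-135651$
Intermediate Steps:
$S{\left(r \right)} = 2 r$
$N{\left(j,B \right)} = 3 B \left(j - \frac{5}{B} + \frac{j}{B}\right)$ ($N{\left(j,B \right)} = \left(j + \left(- \frac{5}{B} + \frac{j}{B}\right)\right) \left(B + 2 B\right) = \left(j - \frac{5}{B} + \frac{j}{B}\right) 3 B = 3 B \left(j - \frac{5}{B} + \frac{j}{B}\right)$)
$- 439 N{\left(-12,P \right)} = - 439 \left(-15 + 3 \left(-12\right) + 3 \left(-10\right) \left(-12\right)\right) = - 439 \left(-15 - 36 + 360\right) = \left(-439\right) 309 = -135651$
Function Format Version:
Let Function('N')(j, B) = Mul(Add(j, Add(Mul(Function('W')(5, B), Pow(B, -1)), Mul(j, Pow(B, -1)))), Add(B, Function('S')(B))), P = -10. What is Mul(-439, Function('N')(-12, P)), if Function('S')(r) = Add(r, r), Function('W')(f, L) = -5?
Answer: -135651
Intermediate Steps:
Function('S')(r) = Mul(2, r)
Function('N')(j, B) = Mul(3, B, Add(j, Mul(-5, Pow(B, -1)), Mul(j, Pow(B, -1)))) (Function('N')(j, B) = Mul(Add(j, Add(Mul(-5, Pow(B, -1)), Mul(j, Pow(B, -1)))), Add(B, Mul(2, B))) = Mul(Add(j, Mul(-5, Pow(B, -1)), Mul(j, Pow(B, -1))), Mul(3, B)) = Mul(3, B, Add(j, Mul(-5, Pow(B, -1)), Mul(j, Pow(B, -1)))))
Mul(-439, Function('N')(-12, P)) = Mul(-439, Add(-15, Mul(3, -12), Mul(3, -10, -12))) = Mul(-439, Add(-15, -36, 360)) = Mul(-439, 309) = -135651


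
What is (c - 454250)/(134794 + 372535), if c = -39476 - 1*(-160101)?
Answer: -333625/507329 ≈ -0.65761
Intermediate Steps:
c = 120625 (c = -39476 + 160101 = 120625)
(c - 454250)/(134794 + 372535) = (120625 - 454250)/(134794 + 372535) = -333625/507329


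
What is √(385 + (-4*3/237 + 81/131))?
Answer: 12*√286770790/10349 ≈ 19.636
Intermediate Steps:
√(385 + (-4*3/237 + 81/131)) = √(385 + (-12*1/237 + 81*(1/131))) = √(385 + (-4/79 + 81/131)) = √(385 + 5875/10349) = √(3990240/10349) = 12*√286770790/10349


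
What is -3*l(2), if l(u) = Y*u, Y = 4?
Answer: -24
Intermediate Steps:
l(u) = 4*u
-3*l(2) = -12*2 = -3*8 = -24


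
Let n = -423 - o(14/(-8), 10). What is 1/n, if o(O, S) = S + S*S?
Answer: -1/533 ≈ -0.0018762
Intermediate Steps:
o(O, S) = S + S²
n = -533 (n = -423 - 10*(1 + 10) = -423 - 10*11 = -423 - 1*110 = -423 - 110 = -533)
1/n = 1/(-533) = -1/533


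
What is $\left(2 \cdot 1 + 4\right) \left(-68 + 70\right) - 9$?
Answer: $3$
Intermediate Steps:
$\left(2 \cdot 1 + 4\right) \left(-68 + 70\right) - 9 = \left(2 + 4\right) 2 - 9 = 6 \cdot 2 - 9 = 12 - 9 = 3$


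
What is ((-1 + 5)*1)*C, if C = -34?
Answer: -136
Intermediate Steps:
((-1 + 5)*1)*C = ((-1 + 5)*1)*(-34) = (4*1)*(-34) = 4*(-34) = -136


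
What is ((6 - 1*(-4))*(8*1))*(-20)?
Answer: -1600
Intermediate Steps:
((6 - 1*(-4))*(8*1))*(-20) = ((6 + 4)*8)*(-20) = (10*8)*(-20) = 80*(-20) = -1600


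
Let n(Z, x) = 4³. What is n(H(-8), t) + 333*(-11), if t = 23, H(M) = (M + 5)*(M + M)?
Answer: -3599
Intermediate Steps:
H(M) = 2*M*(5 + M) (H(M) = (5 + M)*(2*M) = 2*M*(5 + M))
n(Z, x) = 64
n(H(-8), t) + 333*(-11) = 64 + 333*(-11) = 64 - 3663 = -3599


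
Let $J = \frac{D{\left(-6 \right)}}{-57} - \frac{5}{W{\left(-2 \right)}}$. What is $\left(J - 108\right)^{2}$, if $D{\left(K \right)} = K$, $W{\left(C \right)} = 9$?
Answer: $\frac{343917025}{29241} \approx 11761.0$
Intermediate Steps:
$J = - \frac{77}{171}$ ($J = - \frac{6}{-57} - \frac{5}{9} = \left(-6\right) \left(- \frac{1}{57}\right) - \frac{5}{9} = \frac{2}{19} - \frac{5}{9} = - \frac{77}{171} \approx -0.45029$)
$\left(J - 108\right)^{2} = \left(- \frac{77}{171} - 108\right)^{2} = \left(- \frac{18545}{171}\right)^{2} = \frac{343917025}{29241}$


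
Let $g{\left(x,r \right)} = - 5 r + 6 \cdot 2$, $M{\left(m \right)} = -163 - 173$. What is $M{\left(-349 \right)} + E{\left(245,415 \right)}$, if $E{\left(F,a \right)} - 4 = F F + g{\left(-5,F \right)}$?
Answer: $58480$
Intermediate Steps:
$M{\left(m \right)} = -336$
$g{\left(x,r \right)} = 12 - 5 r$ ($g{\left(x,r \right)} = - 5 r + 12 = 12 - 5 r$)
$E{\left(F,a \right)} = 16 + F^{2} - 5 F$ ($E{\left(F,a \right)} = 4 - \left(-12 + 5 F - F F\right) = 4 - \left(-12 - F^{2} + 5 F\right) = 4 + \left(12 + F^{2} - 5 F\right) = 16 + F^{2} - 5 F$)
$M{\left(-349 \right)} + E{\left(245,415 \right)} = -336 + \left(16 + 245^{2} - 1225\right) = -336 + \left(16 + 60025 - 1225\right) = -336 + 58816 = 58480$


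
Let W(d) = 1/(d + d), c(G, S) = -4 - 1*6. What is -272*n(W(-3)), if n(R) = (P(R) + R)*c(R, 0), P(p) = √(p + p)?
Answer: -1360/3 + 2720*I*√3/3 ≈ -453.33 + 1570.4*I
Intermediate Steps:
P(p) = √2*√p (P(p) = √(2*p) = √2*√p)
c(G, S) = -10 (c(G, S) = -4 - 6 = -10)
W(d) = 1/(2*d)
n(R) = -10*R - 10*√2*√R (n(R) = (√2*√R + R)*(-10) = (R + √2*√R)*(-10) = -10*R - 10*√2*√R)
-272*n(W(-3)) = -272*(-5/(-3) - 10*√2*√((½)/(-3))) = -272*(-5*(-1)/3 - 10*√2*√((½)*(-⅓))) = -272*(-10*(-⅙) - 10*√2*√(-⅙)) = -272*(5/3 - 10*√2*I*√6/6) = -272*(5/3 - 10*I*√3/3) = -1360/3 + 2720*I*√3/3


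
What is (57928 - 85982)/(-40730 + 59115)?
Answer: -28054/18385 ≈ -1.5259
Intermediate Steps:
(57928 - 85982)/(-40730 + 59115) = -28054/18385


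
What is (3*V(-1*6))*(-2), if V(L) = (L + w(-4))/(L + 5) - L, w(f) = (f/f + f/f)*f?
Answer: -120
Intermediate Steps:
w(f) = 2*f (w(f) = (1 + 1)*f = 2*f)
V(L) = -L + (-8 + L)/(5 + L) (V(L) = (L + 2*(-4))/(L + 5) - L = (L - 8)/(5 + L) - L = (-8 + L)/(5 + L) - L = -L + (-8 + L)/(5 + L))
(3*V(-1*6))*(-2) = (3*((-8 - (-1*6)² - (-4)*6)/(5 - 1*6)))*(-2) = (3*((-8 - 1*(-6)² - 4*(-6))/(5 - 6)))*(-2) = (3*((-8 - 1*36 + 24)/(-1)))*(-2) = (3*(-(-8 - 36 + 24)))*(-2) = (3*(-1*(-20)))*(-2) = (3*20)*(-2) = 60*(-2) = -120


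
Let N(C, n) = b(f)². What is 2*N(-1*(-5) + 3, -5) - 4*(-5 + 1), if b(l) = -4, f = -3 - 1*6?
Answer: 48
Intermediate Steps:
f = -9 (f = -3 - 6 = -9)
N(C, n) = 16 (N(C, n) = (-4)² = 16)
2*N(-1*(-5) + 3, -5) - 4*(-5 + 1) = 2*16 - 4*(-5 + 1) = 32 - 4*(-4) = 32 + 16 = 48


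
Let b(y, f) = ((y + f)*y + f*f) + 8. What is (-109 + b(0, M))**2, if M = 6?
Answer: 4225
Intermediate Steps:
b(y, f) = 8 + f**2 + y*(f + y) (b(y, f) = ((f + y)*y + f**2) + 8 = (y*(f + y) + f**2) + 8 = (f**2 + y*(f + y)) + 8 = 8 + f**2 + y*(f + y))
(-109 + b(0, M))**2 = (-109 + (8 + 6**2 + 0**2 + 6*0))**2 = (-109 + (8 + 36 + 0 + 0))**2 = (-109 + 44)**2 = (-65)**2 = 4225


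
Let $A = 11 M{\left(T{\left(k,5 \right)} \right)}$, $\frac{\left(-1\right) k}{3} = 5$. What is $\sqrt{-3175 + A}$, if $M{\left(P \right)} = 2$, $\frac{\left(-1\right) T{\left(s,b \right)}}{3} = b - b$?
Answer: $i \sqrt{3153} \approx 56.152 i$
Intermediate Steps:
$k = -15$ ($k = \left(-3\right) 5 = -15$)
$T{\left(s,b \right)} = 0$ ($T{\left(s,b \right)} = - 3 \left(b - b\right) = \left(-3\right) 0 = 0$)
$A = 22$ ($A = 11 \cdot 2 = 22$)
$\sqrt{-3175 + A} = \sqrt{-3175 + 22} = \sqrt{-3153} = i \sqrt{3153}$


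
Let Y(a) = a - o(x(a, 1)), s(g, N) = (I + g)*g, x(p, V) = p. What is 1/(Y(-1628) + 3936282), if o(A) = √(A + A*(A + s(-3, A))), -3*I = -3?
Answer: 53171/209209452172 + √659747/7740749730364 ≈ 2.5426e-7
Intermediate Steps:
I = 1 (I = -⅓*(-3) = 1)
s(g, N) = g*(1 + g) (s(g, N) = (1 + g)*g = g*(1 + g))
o(A) = √(A + A*(6 + A)) (o(A) = √(A + A*(A - 3*(1 - 3))) = √(A + A*(A - 3*(-2))) = √(A + A*(A + 6)) = √(A + A*(6 + A)))
Y(a) = a - √(a*(7 + a))
1/(Y(-1628) + 3936282) = 1/((-1628 - √(-1628*(7 - 1628))) + 3936282) = 1/((-1628 - √(-1628*(-1621))) + 3936282) = 1/((-1628 - √2638988) + 3936282) = 1/((-1628 - 2*√659747) + 3936282) = 1/(3934654 - 2*√659747)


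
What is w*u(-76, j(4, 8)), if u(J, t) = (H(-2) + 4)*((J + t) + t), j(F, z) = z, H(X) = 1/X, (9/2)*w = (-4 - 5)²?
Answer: -3780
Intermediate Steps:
w = 18 (w = 2*(-4 - 5)²/9 = (2/9)*(-9)² = (2/9)*81 = 18)
u(J, t) = 7*t + 7*J/2 (u(J, t) = (1/(-2) + 4)*((J + t) + t) = (-½ + 4)*(J + 2*t) = 7*(J + 2*t)/2 = 7*t + 7*J/2)
w*u(-76, j(4, 8)) = 18*(7*8 + (7/2)*(-76)) = 18*(56 - 266) = 18*(-210) = -3780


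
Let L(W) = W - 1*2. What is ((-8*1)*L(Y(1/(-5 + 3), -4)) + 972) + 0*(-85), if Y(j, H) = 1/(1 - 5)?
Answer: 990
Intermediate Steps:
Y(j, H) = -1/4 (Y(j, H) = 1/(-4) = -1/4)
L(W) = -2 + W (L(W) = W - 2 = -2 + W)
((-8*1)*L(Y(1/(-5 + 3), -4)) + 972) + 0*(-85) = ((-8*1)*(-2 - 1/4) + 972) + 0*(-85) = (-8*(-9/4) + 972) + 0 = (18 + 972) + 0 = 990 + 0 = 990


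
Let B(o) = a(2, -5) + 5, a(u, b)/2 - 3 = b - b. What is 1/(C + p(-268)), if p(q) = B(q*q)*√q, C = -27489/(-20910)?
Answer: 20090/495585211 - 336200*I*√67/495585211 ≈ 4.0538e-5 - 0.0055529*I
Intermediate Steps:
a(u, b) = 6 (a(u, b) = 6 + 2*(b - b) = 6 + 2*0 = 6 + 0 = 6)
B(o) = 11 (B(o) = 6 + 5 = 11)
C = 539/410 (C = -27489*(-1/20910) = 539/410 ≈ 1.3146)
p(q) = 11*√q
1/(C + p(-268)) = 1/(539/410 + 11*√(-268)) = 1/(539/410 + 11*(2*I*√67)) = 1/(539/410 + 22*I*√67)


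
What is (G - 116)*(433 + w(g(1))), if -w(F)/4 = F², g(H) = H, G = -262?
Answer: -162162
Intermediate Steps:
w(F) = -4*F²
(G - 116)*(433 + w(g(1))) = (-262 - 116)*(433 - 4*1²) = -378*(433 - 4*1) = -378*(433 - 4) = -378*429 = -162162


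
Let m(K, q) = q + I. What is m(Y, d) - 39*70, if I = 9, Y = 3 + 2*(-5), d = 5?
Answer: -2716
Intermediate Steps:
Y = -7 (Y = 3 - 10 = -7)
m(K, q) = 9 + q (m(K, q) = q + 9 = 9 + q)
m(Y, d) - 39*70 = (9 + 5) - 39*70 = 14 - 2730 = -2716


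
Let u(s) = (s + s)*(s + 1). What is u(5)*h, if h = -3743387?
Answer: -224603220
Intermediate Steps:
u(s) = 2*s*(1 + s) (u(s) = (2*s)*(1 + s) = 2*s*(1 + s))
u(5)*h = (2*5*(1 + 5))*(-3743387) = (2*5*6)*(-3743387) = 60*(-3743387) = -224603220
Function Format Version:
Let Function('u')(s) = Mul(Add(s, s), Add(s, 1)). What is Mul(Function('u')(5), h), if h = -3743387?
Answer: -224603220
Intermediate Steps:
Function('u')(s) = Mul(2, s, Add(1, s)) (Function('u')(s) = Mul(Mul(2, s), Add(1, s)) = Mul(2, s, Add(1, s)))
Mul(Function('u')(5), h) = Mul(Mul(2, 5, Add(1, 5)), -3743387) = Mul(Mul(2, 5, 6), -3743387) = Mul(60, -3743387) = -224603220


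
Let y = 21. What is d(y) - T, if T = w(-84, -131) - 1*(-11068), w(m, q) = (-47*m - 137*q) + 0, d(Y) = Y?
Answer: -32942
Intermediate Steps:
w(m, q) = -137*q - 47*m (w(m, q) = (-137*q - 47*m) + 0 = -137*q - 47*m)
T = 32963 (T = (-137*(-131) - 47*(-84)) - 1*(-11068) = (17947 + 3948) + 11068 = 21895 + 11068 = 32963)
d(y) - T = 21 - 1*32963 = 21 - 32963 = -32942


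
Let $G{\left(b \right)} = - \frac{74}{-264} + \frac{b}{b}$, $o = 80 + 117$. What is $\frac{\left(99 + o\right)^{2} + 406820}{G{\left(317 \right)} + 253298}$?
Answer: $\frac{65265552}{33435505} \approx 1.952$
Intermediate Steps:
$o = 197$
$G{\left(b \right)} = \frac{169}{132}$ ($G{\left(b \right)} = \left(-74\right) \left(- \frac{1}{264}\right) + 1 = \frac{37}{132} + 1 = \frac{169}{132}$)
$\frac{\left(99 + o\right)^{2} + 406820}{G{\left(317 \right)} + 253298} = \frac{\left(99 + 197\right)^{2} + 406820}{\frac{169}{132} + 253298} = \frac{296^{2} + 406820}{\frac{33435505}{132}} = \left(87616 + 406820\right) \frac{132}{33435505} = 494436 \cdot \frac{132}{33435505} = \frac{65265552}{33435505}$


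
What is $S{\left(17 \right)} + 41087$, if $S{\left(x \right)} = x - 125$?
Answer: $40979$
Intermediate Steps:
$S{\left(x \right)} = -125 + x$
$S{\left(17 \right)} + 41087 = \left(-125 + 17\right) + 41087 = -108 + 41087 = 40979$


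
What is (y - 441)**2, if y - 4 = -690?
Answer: 1270129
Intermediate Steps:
y = -686 (y = 4 - 690 = -686)
(y - 441)**2 = (-686 - 441)**2 = (-1127)**2 = 1270129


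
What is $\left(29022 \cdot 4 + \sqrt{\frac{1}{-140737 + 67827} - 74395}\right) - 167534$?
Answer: $-51446 + \frac{i \sqrt{395474007372410}}{72910} \approx -51446.0 + 272.75 i$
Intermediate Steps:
$\left(29022 \cdot 4 + \sqrt{\frac{1}{-140737 + 67827} - 74395}\right) - 167534 = \left(116088 + \sqrt{\frac{1}{-72910} - 74395}\right) - 167534 = \left(116088 + \sqrt{- \frac{1}{72910} - 74395}\right) - 167534 = \left(116088 + \sqrt{- \frac{5424139451}{72910}}\right) - 167534 = \left(116088 + \frac{i \sqrt{395474007372410}}{72910}\right) - 167534 = -51446 + \frac{i \sqrt{395474007372410}}{72910}$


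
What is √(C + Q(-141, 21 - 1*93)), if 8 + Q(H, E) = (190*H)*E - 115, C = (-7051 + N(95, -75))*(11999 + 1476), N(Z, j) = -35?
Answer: I*√93555093 ≈ 9672.4*I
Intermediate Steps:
C = -95483850 (C = (-7051 - 35)*(11999 + 1476) = -7086*13475 = -95483850)
Q(H, E) = -123 + 190*E*H (Q(H, E) = -8 + ((190*H)*E - 115) = -8 + (190*E*H - 115) = -8 + (-115 + 190*E*H) = -123 + 190*E*H)
√(C + Q(-141, 21 - 1*93)) = √(-95483850 + (-123 + 190*(21 - 1*93)*(-141))) = √(-95483850 + (-123 + 190*(21 - 93)*(-141))) = √(-95483850 + (-123 + 190*(-72)*(-141))) = √(-95483850 + (-123 + 1928880)) = √(-95483850 + 1928757) = √(-93555093) = I*√93555093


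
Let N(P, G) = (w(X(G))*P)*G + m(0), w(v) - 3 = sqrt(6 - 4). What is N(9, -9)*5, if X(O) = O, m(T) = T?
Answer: -1215 - 405*sqrt(2) ≈ -1787.8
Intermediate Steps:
w(v) = 3 + sqrt(2) (w(v) = 3 + sqrt(6 - 4) = 3 + sqrt(2))
N(P, G) = G*P*(3 + sqrt(2)) (N(P, G) = ((3 + sqrt(2))*P)*G + 0 = (P*(3 + sqrt(2)))*G + 0 = G*P*(3 + sqrt(2)) + 0 = G*P*(3 + sqrt(2)))
N(9, -9)*5 = -9*9*(3 + sqrt(2))*5 = (-243 - 81*sqrt(2))*5 = -1215 - 405*sqrt(2)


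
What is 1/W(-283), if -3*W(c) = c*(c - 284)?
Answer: -1/53487 ≈ -1.8696e-5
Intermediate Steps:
W(c) = -c*(-284 + c)/3 (W(c) = -c*(c - 284)/3 = -c*(-284 + c)/3)
1/W(-283) = 1/((1/3)*(-283)*(284 - 1*(-283))) = 1/((1/3)*(-283)*(284 + 283)) = 1/((1/3)*(-283)*567) = 1/(-53487) = -1/53487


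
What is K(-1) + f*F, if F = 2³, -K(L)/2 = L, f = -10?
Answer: -78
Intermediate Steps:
K(L) = -2*L
F = 8
K(-1) + f*F = -2*(-1) - 10*8 = 2 - 80 = -78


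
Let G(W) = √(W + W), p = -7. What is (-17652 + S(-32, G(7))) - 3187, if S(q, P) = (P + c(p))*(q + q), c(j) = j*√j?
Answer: -20839 - 64*√14 + 448*I*√7 ≈ -21078.0 + 1185.3*I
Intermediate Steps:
c(j) = j^(3/2)
G(W) = √2*√W (G(W) = √(2*W) = √2*√W)
S(q, P) = 2*q*(P - 7*I*√7) (S(q, P) = (P + (-7)^(3/2))*(q + q) = (P - 7*I*√7)*(2*q) = 2*q*(P - 7*I*√7))
(-17652 + S(-32, G(7))) - 3187 = (-17652 + 2*(-32)*(√2*√7 - 7*I*√7)) - 3187 = (-17652 + 2*(-32)*(√14 - 7*I*√7)) - 3187 = (-17652 + (-64*√14 + 448*I*√7)) - 3187 = (-17652 - 64*√14 + 448*I*√7) - 3187 = -20839 - 64*√14 + 448*I*√7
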